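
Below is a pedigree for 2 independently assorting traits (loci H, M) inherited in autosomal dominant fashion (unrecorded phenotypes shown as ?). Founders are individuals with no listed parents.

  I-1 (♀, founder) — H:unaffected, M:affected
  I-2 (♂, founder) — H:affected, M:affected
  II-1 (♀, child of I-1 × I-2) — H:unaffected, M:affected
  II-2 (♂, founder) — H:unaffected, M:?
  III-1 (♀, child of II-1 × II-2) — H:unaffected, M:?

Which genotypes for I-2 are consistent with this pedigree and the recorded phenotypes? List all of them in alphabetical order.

H/I-1 un ·: hh
H/I-2 aff ·: Hh
H/II-1 un I-1×I-2: hh
H/II-2 un ·: hh
H/III-1 un II-1×II-2: hh
⇒ H over [I-1,I-2,II-1,II-2,III-1]: 1 consistent
M/I-1 aff ·: Mm|MM
M/I-2 aff ·: Mm|MM
M/II-1 aff I-1×I-2: Mm|MM
M/II-2 ? ·: mm|Mm|MM
M/III-1 ? II-1×II-2: mm|Mm|MM
⇒ M over [I-1,I-2,II-1,II-2,III-1]: 37 consistent

I-2 ∈ {Hh MM, Hh Mm}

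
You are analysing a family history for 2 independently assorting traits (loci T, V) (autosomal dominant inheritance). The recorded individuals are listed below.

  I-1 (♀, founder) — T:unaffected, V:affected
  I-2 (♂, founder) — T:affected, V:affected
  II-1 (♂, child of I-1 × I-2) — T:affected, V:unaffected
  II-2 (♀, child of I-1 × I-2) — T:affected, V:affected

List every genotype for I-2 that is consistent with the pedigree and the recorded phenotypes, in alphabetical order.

T/I-1 un ·: tt
T/I-2 aff ·: Tt|TT
T/II-1 aff I-1×I-2: Tt
T/II-2 aff I-1×I-2: Tt
⇒ T over [I-1,I-2,II-1,II-2]: 2 consistent
V/I-1 aff ·: Vv
V/I-2 aff ·: Vv
V/II-1 un I-1×I-2: vv
V/II-2 aff I-1×I-2: Vv|VV
⇒ V over [I-1,I-2,II-1,II-2]: 2 consistent

I-2 ∈ {TT Vv, Tt Vv}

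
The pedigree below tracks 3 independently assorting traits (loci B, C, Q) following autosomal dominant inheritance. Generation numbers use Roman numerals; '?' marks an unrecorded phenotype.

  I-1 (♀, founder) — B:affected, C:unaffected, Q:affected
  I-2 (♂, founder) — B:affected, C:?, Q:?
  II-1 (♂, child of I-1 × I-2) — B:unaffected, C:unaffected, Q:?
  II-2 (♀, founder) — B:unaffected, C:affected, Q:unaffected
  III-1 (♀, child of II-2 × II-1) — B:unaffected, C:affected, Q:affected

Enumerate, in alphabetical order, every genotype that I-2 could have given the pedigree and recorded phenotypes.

B/I-1 aff ·: Bb
B/I-2 aff ·: Bb
B/II-1 un I-1×I-2: bb
B/II-2 un ·: bb
B/III-1 un II-2×II-1: bb
⇒ B over [I-1,I-2,II-1,II-2,III-1]: 1 consistent
C/I-1 un ·: cc
C/I-2 ? ·: cc|Cc
C/II-1 un I-1×I-2: cc
C/II-2 aff ·: Cc|CC
C/III-1 aff II-2×II-1: Cc
⇒ C over [I-1,I-2,II-1,II-2,III-1]: 4 consistent
Q/I-1 aff ·: Qq|QQ
Q/I-2 ? ·: qq|Qq|QQ
Q/II-1 ? I-1×I-2: Qq|QQ
Q/II-2 un ·: qq
Q/III-1 aff II-2×II-1: Qq
⇒ Q over [I-1,I-2,II-1,II-2,III-1]: 9 consistent

I-2 ∈ {Bb Cc QQ, Bb Cc Qq, Bb Cc qq, Bb cc QQ, Bb cc Qq, Bb cc qq}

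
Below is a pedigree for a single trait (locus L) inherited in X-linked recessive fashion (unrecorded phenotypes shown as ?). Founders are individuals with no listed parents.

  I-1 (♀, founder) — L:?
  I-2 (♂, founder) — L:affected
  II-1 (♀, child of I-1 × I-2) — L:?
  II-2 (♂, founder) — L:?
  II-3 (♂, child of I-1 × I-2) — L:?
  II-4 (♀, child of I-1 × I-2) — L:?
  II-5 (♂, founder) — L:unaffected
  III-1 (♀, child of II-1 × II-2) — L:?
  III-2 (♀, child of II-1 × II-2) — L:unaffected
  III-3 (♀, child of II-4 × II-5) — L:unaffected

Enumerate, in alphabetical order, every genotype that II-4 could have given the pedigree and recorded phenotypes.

L/I-1 ? ·: X^LX^L|X^LX^l|X^lX^l
L/I-2 aff ·: X^lY
L/II-1 ? I-1×I-2: X^LX^l|X^lX^l
L/II-2 ? ·: X^LY|X^lY
L/II-3 ? I-1×I-2: X^LY|X^lY
L/II-4 ? I-1×I-2: X^LX^l|X^lX^l
L/II-5 un ·: X^LY
L/III-1 ? II-1×II-2: X^LX^L|X^LX^l|X^lX^l
L/III-2 un II-1×II-2: X^LX^L|X^LX^l
L/III-3 un II-4×II-5: X^LX^L|X^LX^l
⇒ L over [I-1,I-2,II-1,II-2,II-3,II-4,II-5,III-1,III-2,III-3]: 55 consistent

II-4 ∈ {X^LX^l, X^lX^l}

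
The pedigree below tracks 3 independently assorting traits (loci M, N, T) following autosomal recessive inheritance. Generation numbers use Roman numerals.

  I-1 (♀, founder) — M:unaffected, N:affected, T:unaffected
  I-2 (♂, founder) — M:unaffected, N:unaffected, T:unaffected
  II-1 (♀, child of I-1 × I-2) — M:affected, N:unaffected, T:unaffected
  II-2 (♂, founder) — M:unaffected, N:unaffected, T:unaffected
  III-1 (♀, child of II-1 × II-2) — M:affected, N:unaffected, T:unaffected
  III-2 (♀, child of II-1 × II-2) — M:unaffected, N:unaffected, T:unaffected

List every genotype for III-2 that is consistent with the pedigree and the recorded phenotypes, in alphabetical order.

III-2 ∈ {Mm NN TT, Mm NN Tt, Mm Nn TT, Mm Nn Tt}

M/I-1 un ·: Mm
M/I-2 un ·: Mm
M/II-1 aff I-1×I-2: mm
M/II-2 un ·: Mm
M/III-1 aff II-1×II-2: mm
M/III-2 un II-1×II-2: Mm
⇒ M over [I-1,I-2,II-1,II-2,III-1,III-2]: 1 consistent
N/I-1 aff ·: nn
N/I-2 un ·: NN|Nn
N/II-1 un I-1×I-2: Nn
N/II-2 un ·: NN|Nn
N/III-1 un II-1×II-2: NN|Nn
N/III-2 un II-1×II-2: NN|Nn
⇒ N over [I-1,I-2,II-1,II-2,III-1,III-2]: 16 consistent
T/I-1 un ·: TT|Tt
T/I-2 un ·: TT|Tt
T/II-1 un I-1×I-2: TT|Tt
T/II-2 un ·: TT|Tt
T/III-1 un II-1×II-2: TT|Tt
T/III-2 un II-1×II-2: TT|Tt
⇒ T over [I-1,I-2,II-1,II-2,III-1,III-2]: 44 consistent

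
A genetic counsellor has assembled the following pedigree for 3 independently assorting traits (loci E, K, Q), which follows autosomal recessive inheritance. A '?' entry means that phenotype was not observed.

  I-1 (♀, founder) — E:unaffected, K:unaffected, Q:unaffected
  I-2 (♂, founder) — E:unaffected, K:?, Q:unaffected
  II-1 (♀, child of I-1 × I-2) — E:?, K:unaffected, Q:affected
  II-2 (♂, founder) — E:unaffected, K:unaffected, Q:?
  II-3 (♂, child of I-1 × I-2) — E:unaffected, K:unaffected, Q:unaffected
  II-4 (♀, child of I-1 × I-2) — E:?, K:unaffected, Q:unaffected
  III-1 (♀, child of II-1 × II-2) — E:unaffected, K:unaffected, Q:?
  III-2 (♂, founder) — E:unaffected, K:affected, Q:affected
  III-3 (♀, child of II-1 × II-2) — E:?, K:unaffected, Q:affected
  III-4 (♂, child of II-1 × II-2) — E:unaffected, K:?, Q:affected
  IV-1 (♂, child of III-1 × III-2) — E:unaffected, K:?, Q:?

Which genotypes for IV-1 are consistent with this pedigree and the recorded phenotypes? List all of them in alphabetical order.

E/I-1 un ·: EE|Ee
E/I-2 un ·: EE|Ee
E/II-1 ? I-1×I-2: EE|Ee|ee
E/II-2 un ·: EE|Ee
E/II-3 un I-1×I-2: EE|Ee
E/II-4 ? I-1×I-2: EE|Ee|ee
E/III-1 un II-1×II-2: EE|Ee
E/III-2 un ·: EE|Ee
E/III-3 ? II-1×II-2: EE|Ee|ee
E/III-4 un II-1×II-2: EE|Ee
E/IV-1 un III-1×III-2: EE|Ee
⇒ E over [I-1,I-2,II-1,II-2,II-3,II-4,III-1,III-2,III-3,III-4,IV-1]: 1517 consistent
K/I-1 un ·: KK|Kk
K/I-2 ? ·: KK|Kk|kk
K/II-1 un I-1×I-2: KK|Kk
K/II-2 un ·: KK|Kk
K/II-3 un I-1×I-2: KK|Kk
K/II-4 un I-1×I-2: KK|Kk
K/III-1 un II-1×II-2: KK|Kk
K/III-2 aff ·: kk
K/III-3 un II-1×II-2: KK|Kk
K/III-4 ? II-1×II-2: KK|Kk|kk
K/IV-1 ? III-1×III-2: Kk|kk
⇒ K over [I-1,I-2,II-1,II-2,II-3,II-4,III-1,III-2,III-3,III-4,IV-1]: 589 consistent
Q/I-1 un ·: Qq
Q/I-2 un ·: Qq
Q/II-1 aff I-1×I-2: qq
Q/II-2 ? ·: Qq|qq
Q/II-3 un I-1×I-2: QQ|Qq
Q/II-4 un I-1×I-2: QQ|Qq
Q/III-1 ? II-1×II-2: Qq|qq
Q/III-2 aff ·: qq
Q/III-3 aff II-1×II-2: qq
Q/III-4 aff II-1×II-2: qq
Q/IV-1 ? III-1×III-2: Qq|qq
⇒ Q over [I-1,I-2,II-1,II-2,II-3,II-4,III-1,III-2,III-3,III-4,IV-1]: 16 consistent

IV-1 ∈ {EE Kk Qq, EE Kk qq, EE kk Qq, EE kk qq, Ee Kk Qq, Ee Kk qq, Ee kk Qq, Ee kk qq}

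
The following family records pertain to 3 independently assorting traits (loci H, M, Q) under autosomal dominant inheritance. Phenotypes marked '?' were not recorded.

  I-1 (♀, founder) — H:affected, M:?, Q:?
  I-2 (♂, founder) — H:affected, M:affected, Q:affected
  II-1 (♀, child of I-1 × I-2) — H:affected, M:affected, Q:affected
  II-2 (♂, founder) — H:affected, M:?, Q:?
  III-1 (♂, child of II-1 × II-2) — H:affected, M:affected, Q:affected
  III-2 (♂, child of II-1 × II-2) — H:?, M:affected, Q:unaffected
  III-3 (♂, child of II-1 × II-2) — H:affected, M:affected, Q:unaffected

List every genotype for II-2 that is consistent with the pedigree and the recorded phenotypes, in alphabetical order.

II-2 ∈ {HH MM Qq, HH MM qq, HH Mm Qq, HH Mm qq, HH mm Qq, HH mm qq, Hh MM Qq, Hh MM qq, Hh Mm Qq, Hh Mm qq, Hh mm Qq, Hh mm qq}

H/I-1 aff ·: Hh|HH
H/I-2 aff ·: Hh|HH
H/II-1 aff I-1×I-2: Hh|HH
H/II-2 aff ·: Hh|HH
H/III-1 aff II-1×II-2: Hh|HH
H/III-2 ? II-1×II-2: hh|Hh|HH
H/III-3 aff II-1×II-2: Hh|HH
⇒ H over [I-1,I-2,II-1,II-2,III-1,III-2,III-3]: 96 consistent
M/I-1 ? ·: mm|Mm|MM
M/I-2 aff ·: Mm|MM
M/II-1 aff I-1×I-2: Mm|MM
M/II-2 ? ·: mm|Mm|MM
M/III-1 aff II-1×II-2: Mm|MM
M/III-2 aff II-1×II-2: Mm|MM
M/III-3 aff II-1×II-2: Mm|MM
⇒ M over [I-1,I-2,II-1,II-2,III-1,III-2,III-3]: 125 consistent
Q/I-1 ? ·: qq|Qq|QQ
Q/I-2 aff ·: Qq|QQ
Q/II-1 aff I-1×I-2: Qq
Q/II-2 ? ·: qq|Qq
Q/III-1 aff II-1×II-2: Qq|QQ
Q/III-2 un II-1×II-2: qq
Q/III-3 un II-1×II-2: qq
⇒ Q over [I-1,I-2,II-1,II-2,III-1,III-2,III-3]: 15 consistent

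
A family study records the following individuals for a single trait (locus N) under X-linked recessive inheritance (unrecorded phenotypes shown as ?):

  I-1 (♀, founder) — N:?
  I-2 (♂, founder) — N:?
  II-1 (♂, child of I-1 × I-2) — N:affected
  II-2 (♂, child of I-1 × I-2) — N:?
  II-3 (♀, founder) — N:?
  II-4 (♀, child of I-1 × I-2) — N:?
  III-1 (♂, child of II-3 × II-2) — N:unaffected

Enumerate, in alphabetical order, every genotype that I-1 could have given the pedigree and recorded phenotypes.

I-1 ∈ {X^NX^n, X^nX^n}

N/I-1 ? ·: X^NX^n|X^nX^n
N/I-2 ? ·: X^NY|X^nY
N/II-1 aff I-1×I-2: X^nY
N/II-2 ? I-1×I-2: X^NY|X^nY
N/II-3 ? ·: X^NX^N|X^NX^n
N/II-4 ? I-1×I-2: X^NX^N|X^NX^n|X^nX^n
N/III-1 un II-3×II-2: X^NY
⇒ N over [I-1,I-2,II-1,II-2,II-3,II-4,III-1]: 20 consistent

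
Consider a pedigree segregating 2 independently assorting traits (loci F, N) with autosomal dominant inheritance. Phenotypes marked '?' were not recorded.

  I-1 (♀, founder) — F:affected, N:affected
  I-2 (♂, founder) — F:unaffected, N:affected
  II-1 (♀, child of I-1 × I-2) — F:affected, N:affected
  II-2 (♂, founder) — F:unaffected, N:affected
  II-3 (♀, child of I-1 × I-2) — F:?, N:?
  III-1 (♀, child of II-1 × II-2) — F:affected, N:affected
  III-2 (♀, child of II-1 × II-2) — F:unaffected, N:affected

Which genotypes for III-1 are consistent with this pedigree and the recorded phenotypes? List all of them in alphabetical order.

III-1 ∈ {Ff NN, Ff Nn}

F/I-1 aff ·: Ff|FF
F/I-2 un ·: ff
F/II-1 aff I-1×I-2: Ff
F/II-2 un ·: ff
F/II-3 ? I-1×I-2: ff|Ff
F/III-1 aff II-1×II-2: Ff
F/III-2 un II-1×II-2: ff
⇒ F over [I-1,I-2,II-1,II-2,II-3,III-1,III-2]: 3 consistent
N/I-1 aff ·: Nn|NN
N/I-2 aff ·: Nn|NN
N/II-1 aff I-1×I-2: Nn|NN
N/II-2 aff ·: Nn|NN
N/II-3 ? I-1×I-2: nn|Nn|NN
N/III-1 aff II-1×II-2: Nn|NN
N/III-2 aff II-1×II-2: Nn|NN
⇒ N over [I-1,I-2,II-1,II-2,II-3,III-1,III-2]: 96 consistent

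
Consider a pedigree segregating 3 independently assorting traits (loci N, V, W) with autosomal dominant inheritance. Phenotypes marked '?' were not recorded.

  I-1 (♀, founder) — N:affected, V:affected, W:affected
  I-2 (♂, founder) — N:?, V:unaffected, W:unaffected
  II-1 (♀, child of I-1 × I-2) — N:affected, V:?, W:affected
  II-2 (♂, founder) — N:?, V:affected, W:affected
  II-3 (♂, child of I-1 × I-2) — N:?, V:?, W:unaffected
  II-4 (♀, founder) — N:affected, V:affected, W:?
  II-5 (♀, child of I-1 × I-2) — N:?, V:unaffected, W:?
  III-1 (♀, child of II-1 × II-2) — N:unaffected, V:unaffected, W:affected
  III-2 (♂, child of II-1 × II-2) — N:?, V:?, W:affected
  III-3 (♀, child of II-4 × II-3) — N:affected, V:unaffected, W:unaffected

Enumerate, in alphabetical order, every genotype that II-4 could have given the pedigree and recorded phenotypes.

N/I-1 aff ·: Nn|NN
N/I-2 ? ·: nn|Nn|NN
N/II-1 aff I-1×I-2: Nn
N/II-2 ? ·: nn|Nn
N/II-3 ? I-1×I-2: nn|Nn|NN
N/II-4 aff ·: Nn|NN
N/II-5 ? I-1×I-2: nn|Nn|NN
N/III-1 un II-1×II-2: nn
N/III-2 ? II-1×II-2: nn|Nn|NN
N/III-3 aff II-4×II-3: Nn|NN
⇒ N over [I-1,I-2,II-1,II-2,II-3,II-4,II-5,III-1,III-2,III-3]: 355 consistent
V/I-1 aff ·: Vv
V/I-2 un ·: vv
V/II-1 ? I-1×I-2: vv|Vv
V/II-2 aff ·: Vv
V/II-3 ? I-1×I-2: vv|Vv
V/II-4 aff ·: Vv
V/II-5 un I-1×I-2: vv
V/III-1 un II-1×II-2: vv
V/III-2 ? II-1×II-2: vv|Vv|VV
V/III-3 un II-4×II-3: vv
⇒ V over [I-1,I-2,II-1,II-2,II-3,II-4,II-5,III-1,III-2,III-3]: 10 consistent
W/I-1 aff ·: Ww
W/I-2 un ·: ww
W/II-1 aff I-1×I-2: Ww
W/II-2 aff ·: Ww|WW
W/II-3 un I-1×I-2: ww
W/II-4 ? ·: ww|Ww
W/II-5 ? I-1×I-2: ww|Ww
W/III-1 aff II-1×II-2: Ww|WW
W/III-2 aff II-1×II-2: Ww|WW
W/III-3 un II-4×II-3: ww
⇒ W over [I-1,I-2,II-1,II-2,II-3,II-4,II-5,III-1,III-2,III-3]: 32 consistent

II-4 ∈ {NN Vv Ww, NN Vv ww, Nn Vv Ww, Nn Vv ww}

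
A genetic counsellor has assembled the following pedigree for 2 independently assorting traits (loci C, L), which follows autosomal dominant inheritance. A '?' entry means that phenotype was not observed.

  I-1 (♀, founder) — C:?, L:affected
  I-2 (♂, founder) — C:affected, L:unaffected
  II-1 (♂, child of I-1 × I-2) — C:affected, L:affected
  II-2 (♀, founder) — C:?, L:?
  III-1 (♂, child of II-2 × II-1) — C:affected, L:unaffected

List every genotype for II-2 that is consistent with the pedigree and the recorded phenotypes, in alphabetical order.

II-2 ∈ {CC Ll, CC ll, Cc Ll, Cc ll, cc Ll, cc ll}

C/I-1 ? ·: cc|Cc|CC
C/I-2 aff ·: Cc|CC
C/II-1 aff I-1×I-2: Cc|CC
C/II-2 ? ·: cc|Cc|CC
C/III-1 aff II-2×II-1: Cc|CC
⇒ C over [I-1,I-2,II-1,II-2,III-1]: 41 consistent
L/I-1 aff ·: Ll|LL
L/I-2 un ·: ll
L/II-1 aff I-1×I-2: Ll
L/II-2 ? ·: ll|Ll
L/III-1 un II-2×II-1: ll
⇒ L over [I-1,I-2,II-1,II-2,III-1]: 4 consistent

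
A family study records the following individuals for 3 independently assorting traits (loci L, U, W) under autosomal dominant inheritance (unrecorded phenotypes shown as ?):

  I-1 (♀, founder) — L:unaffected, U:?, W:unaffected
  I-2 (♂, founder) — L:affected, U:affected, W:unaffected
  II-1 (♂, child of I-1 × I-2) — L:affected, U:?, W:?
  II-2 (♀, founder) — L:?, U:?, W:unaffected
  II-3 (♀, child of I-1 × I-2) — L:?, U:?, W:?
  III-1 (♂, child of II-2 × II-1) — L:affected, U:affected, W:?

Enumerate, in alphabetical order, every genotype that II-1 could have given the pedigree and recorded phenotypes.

L/I-1 un ·: ll
L/I-2 aff ·: Ll|LL
L/II-1 aff I-1×I-2: Ll
L/II-2 ? ·: ll|Ll|LL
L/II-3 ? I-1×I-2: ll|Ll
L/III-1 aff II-2×II-1: Ll|LL
⇒ L over [I-1,I-2,II-1,II-2,II-3,III-1]: 15 consistent
U/I-1 ? ·: uu|Uu|UU
U/I-2 aff ·: Uu|UU
U/II-1 ? I-1×I-2: uu|Uu|UU
U/II-2 ? ·: uu|Uu|UU
U/II-3 ? I-1×I-2: uu|Uu|UU
U/III-1 aff II-2×II-1: Uu|UU
⇒ U over [I-1,I-2,II-1,II-2,II-3,III-1]: 92 consistent
W/I-1 un ·: ww
W/I-2 un ·: ww
W/II-1 ? I-1×I-2: ww
W/II-2 un ·: ww
W/II-3 ? I-1×I-2: ww
W/III-1 ? II-2×II-1: ww
⇒ W over [I-1,I-2,II-1,II-2,II-3,III-1]: 1 consistent

II-1 ∈ {Ll UU ww, Ll Uu ww, Ll uu ww}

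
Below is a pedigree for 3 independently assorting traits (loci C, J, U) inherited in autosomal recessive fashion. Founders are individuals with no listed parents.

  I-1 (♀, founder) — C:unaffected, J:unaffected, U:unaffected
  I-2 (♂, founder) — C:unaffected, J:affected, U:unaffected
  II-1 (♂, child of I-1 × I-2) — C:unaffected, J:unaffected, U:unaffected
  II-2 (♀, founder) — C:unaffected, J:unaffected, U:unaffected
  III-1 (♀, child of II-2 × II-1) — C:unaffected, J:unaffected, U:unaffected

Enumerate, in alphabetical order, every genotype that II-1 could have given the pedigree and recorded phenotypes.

C/I-1 un ·: CC|Cc
C/I-2 un ·: CC|Cc
C/II-1 un I-1×I-2: CC|Cc
C/II-2 un ·: CC|Cc
C/III-1 un II-2×II-1: CC|Cc
⇒ C over [I-1,I-2,II-1,II-2,III-1]: 24 consistent
J/I-1 un ·: JJ|Jj
J/I-2 aff ·: jj
J/II-1 un I-1×I-2: Jj
J/II-2 un ·: JJ|Jj
J/III-1 un II-2×II-1: JJ|Jj
⇒ J over [I-1,I-2,II-1,II-2,III-1]: 8 consistent
U/I-1 un ·: UU|Uu
U/I-2 un ·: UU|Uu
U/II-1 un I-1×I-2: UU|Uu
U/II-2 un ·: UU|Uu
U/III-1 un II-2×II-1: UU|Uu
⇒ U over [I-1,I-2,II-1,II-2,III-1]: 24 consistent

II-1 ∈ {CC Jj UU, CC Jj Uu, Cc Jj UU, Cc Jj Uu}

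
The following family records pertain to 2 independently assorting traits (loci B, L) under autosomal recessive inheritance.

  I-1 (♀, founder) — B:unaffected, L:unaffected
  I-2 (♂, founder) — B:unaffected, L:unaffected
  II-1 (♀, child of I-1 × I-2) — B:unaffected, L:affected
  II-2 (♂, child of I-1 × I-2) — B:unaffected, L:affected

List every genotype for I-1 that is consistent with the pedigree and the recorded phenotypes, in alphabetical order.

I-1 ∈ {BB Ll, Bb Ll}

B/I-1 un ·: BB|Bb
B/I-2 un ·: BB|Bb
B/II-1 un I-1×I-2: BB|Bb
B/II-2 un I-1×I-2: BB|Bb
⇒ B over [I-1,I-2,II-1,II-2]: 13 consistent
L/I-1 un ·: Ll
L/I-2 un ·: Ll
L/II-1 aff I-1×I-2: ll
L/II-2 aff I-1×I-2: ll
⇒ L over [I-1,I-2,II-1,II-2]: 1 consistent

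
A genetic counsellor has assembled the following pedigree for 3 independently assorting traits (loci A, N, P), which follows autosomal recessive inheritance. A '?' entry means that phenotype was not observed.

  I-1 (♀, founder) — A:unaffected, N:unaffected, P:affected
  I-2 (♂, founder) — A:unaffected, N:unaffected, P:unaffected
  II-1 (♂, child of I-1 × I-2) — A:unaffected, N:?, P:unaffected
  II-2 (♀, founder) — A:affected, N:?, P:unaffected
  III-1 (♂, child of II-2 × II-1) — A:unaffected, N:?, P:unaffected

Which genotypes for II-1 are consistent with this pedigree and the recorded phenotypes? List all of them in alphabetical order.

A/I-1 un ·: AA|Aa
A/I-2 un ·: AA|Aa
A/II-1 un I-1×I-2: AA|Aa
A/II-2 aff ·: aa
A/III-1 un II-2×II-1: Aa
⇒ A over [I-1,I-2,II-1,II-2,III-1]: 7 consistent
N/I-1 un ·: NN|Nn
N/I-2 un ·: NN|Nn
N/II-1 ? I-1×I-2: NN|Nn|nn
N/II-2 ? ·: NN|Nn|nn
N/III-1 ? II-2×II-1: NN|Nn|nn
⇒ N over [I-1,I-2,II-1,II-2,III-1]: 41 consistent
P/I-1 aff ·: pp
P/I-2 un ·: PP|Pp
P/II-1 un I-1×I-2: Pp
P/II-2 un ·: PP|Pp
P/III-1 un II-2×II-1: PP|Pp
⇒ P over [I-1,I-2,II-1,II-2,III-1]: 8 consistent

II-1 ∈ {AA NN Pp, AA Nn Pp, AA nn Pp, Aa NN Pp, Aa Nn Pp, Aa nn Pp}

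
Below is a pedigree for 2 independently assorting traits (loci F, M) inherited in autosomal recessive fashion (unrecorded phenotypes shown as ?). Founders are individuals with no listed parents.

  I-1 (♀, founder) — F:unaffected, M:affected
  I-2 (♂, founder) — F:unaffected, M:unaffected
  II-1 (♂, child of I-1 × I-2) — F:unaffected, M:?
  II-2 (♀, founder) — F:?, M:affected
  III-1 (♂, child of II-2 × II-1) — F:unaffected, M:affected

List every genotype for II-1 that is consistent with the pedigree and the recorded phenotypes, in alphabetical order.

II-1 ∈ {FF Mm, FF mm, Ff Mm, Ff mm}

F/I-1 un ·: FF|Ff
F/I-2 un ·: FF|Ff
F/II-1 un I-1×I-2: FF|Ff
F/II-2 ? ·: FF|Ff|ff
F/III-1 un II-2×II-1: FF|Ff
⇒ F over [I-1,I-2,II-1,II-2,III-1]: 31 consistent
M/I-1 aff ·: mm
M/I-2 un ·: MM|Mm
M/II-1 ? I-1×I-2: Mm|mm
M/II-2 aff ·: mm
M/III-1 aff II-2×II-1: mm
⇒ M over [I-1,I-2,II-1,II-2,III-1]: 3 consistent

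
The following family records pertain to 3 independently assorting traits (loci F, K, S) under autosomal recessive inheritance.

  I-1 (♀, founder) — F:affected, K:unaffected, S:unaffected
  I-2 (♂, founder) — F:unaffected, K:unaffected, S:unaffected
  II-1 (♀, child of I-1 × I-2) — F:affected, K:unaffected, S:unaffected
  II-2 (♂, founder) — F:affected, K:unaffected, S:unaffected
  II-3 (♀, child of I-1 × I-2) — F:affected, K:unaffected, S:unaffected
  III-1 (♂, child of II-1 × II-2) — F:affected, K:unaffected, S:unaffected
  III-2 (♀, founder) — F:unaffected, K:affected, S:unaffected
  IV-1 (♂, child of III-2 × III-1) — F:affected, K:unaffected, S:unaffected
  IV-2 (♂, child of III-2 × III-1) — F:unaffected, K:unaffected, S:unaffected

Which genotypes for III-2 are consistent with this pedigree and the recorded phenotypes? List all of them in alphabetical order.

III-2 ∈ {Ff kk SS, Ff kk Ss}

F/I-1 aff ·: ff
F/I-2 un ·: Ff
F/II-1 aff I-1×I-2: ff
F/II-2 aff ·: ff
F/II-3 aff I-1×I-2: ff
F/III-1 aff II-1×II-2: ff
F/III-2 un ·: Ff
F/IV-1 aff III-2×III-1: ff
F/IV-2 un III-2×III-1: Ff
⇒ F over [I-1,I-2,II-1,II-2,II-3,III-1,III-2,IV-1,IV-2]: 1 consistent
K/I-1 un ·: KK|Kk
K/I-2 un ·: KK|Kk
K/II-1 un I-1×I-2: KK|Kk
K/II-2 un ·: KK|Kk
K/II-3 un I-1×I-2: KK|Kk
K/III-1 un II-1×II-2: KK|Kk
K/III-2 aff ·: kk
K/IV-1 un III-2×III-1: Kk
K/IV-2 un III-2×III-1: Kk
⇒ K over [I-1,I-2,II-1,II-2,II-3,III-1,III-2,IV-1,IV-2]: 45 consistent
S/I-1 un ·: SS|Ss
S/I-2 un ·: SS|Ss
S/II-1 un I-1×I-2: SS|Ss
S/II-2 un ·: SS|Ss
S/II-3 un I-1×I-2: SS|Ss
S/III-1 un II-1×II-2: SS|Ss
S/III-2 un ·: SS|Ss
S/IV-1 un III-2×III-1: SS|Ss
S/IV-2 un III-2×III-1: SS|Ss
⇒ S over [I-1,I-2,II-1,II-2,II-3,III-1,III-2,IV-1,IV-2]: 282 consistent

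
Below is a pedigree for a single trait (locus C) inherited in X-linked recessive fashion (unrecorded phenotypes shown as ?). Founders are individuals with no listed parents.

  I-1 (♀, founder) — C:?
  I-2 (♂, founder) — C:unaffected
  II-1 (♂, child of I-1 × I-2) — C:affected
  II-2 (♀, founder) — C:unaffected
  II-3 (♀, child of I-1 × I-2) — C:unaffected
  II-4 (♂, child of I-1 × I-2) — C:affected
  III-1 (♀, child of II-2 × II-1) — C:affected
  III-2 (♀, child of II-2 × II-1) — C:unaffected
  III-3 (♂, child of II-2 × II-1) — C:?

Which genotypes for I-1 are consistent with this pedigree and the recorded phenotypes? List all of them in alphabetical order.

I-1 ∈ {X^CX^c, X^cX^c}

C/I-1 ? ·: X^CX^c|X^cX^c
C/I-2 un ·: X^CY
C/II-1 aff I-1×I-2: X^cY
C/II-2 un ·: X^CX^c
C/II-3 un I-1×I-2: X^CX^C|X^CX^c
C/II-4 aff I-1×I-2: X^cY
C/III-1 aff II-2×II-1: X^cX^c
C/III-2 un II-2×II-1: X^CX^c
C/III-3 ? II-2×II-1: X^CY|X^cY
⇒ C over [I-1,I-2,II-1,II-2,II-3,II-4,III-1,III-2,III-3]: 6 consistent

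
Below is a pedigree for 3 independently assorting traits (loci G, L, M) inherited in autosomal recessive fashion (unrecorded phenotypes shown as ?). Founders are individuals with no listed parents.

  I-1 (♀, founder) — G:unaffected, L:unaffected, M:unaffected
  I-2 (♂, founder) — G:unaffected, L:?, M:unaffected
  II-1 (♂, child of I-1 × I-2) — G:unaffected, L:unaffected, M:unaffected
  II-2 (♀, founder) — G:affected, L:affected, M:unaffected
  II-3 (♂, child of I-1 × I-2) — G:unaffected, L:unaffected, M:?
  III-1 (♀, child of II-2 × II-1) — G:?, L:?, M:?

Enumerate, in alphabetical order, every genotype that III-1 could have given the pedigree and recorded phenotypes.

G/I-1 un ·: GG|Gg
G/I-2 un ·: GG|Gg
G/II-1 un I-1×I-2: GG|Gg
G/II-2 aff ·: gg
G/II-3 un I-1×I-2: GG|Gg
G/III-1 ? II-2×II-1: Gg|gg
⇒ G over [I-1,I-2,II-1,II-2,II-3,III-1]: 19 consistent
L/I-1 un ·: LL|Ll
L/I-2 ? ·: LL|Ll|ll
L/II-1 un I-1×I-2: LL|Ll
L/II-2 aff ·: ll
L/II-3 un I-1×I-2: LL|Ll
L/III-1 ? II-2×II-1: Ll|ll
⇒ L over [I-1,I-2,II-1,II-2,II-3,III-1]: 23 consistent
M/I-1 un ·: MM|Mm
M/I-2 un ·: MM|Mm
M/II-1 un I-1×I-2: MM|Mm
M/II-2 un ·: MM|Mm
M/II-3 ? I-1×I-2: MM|Mm|mm
M/III-1 ? II-2×II-1: MM|Mm|mm
⇒ M over [I-1,I-2,II-1,II-2,II-3,III-1]: 59 consistent

III-1 ∈ {Gg Ll MM, Gg Ll Mm, Gg Ll mm, Gg ll MM, Gg ll Mm, Gg ll mm, gg Ll MM, gg Ll Mm, gg Ll mm, gg ll MM, gg ll Mm, gg ll mm}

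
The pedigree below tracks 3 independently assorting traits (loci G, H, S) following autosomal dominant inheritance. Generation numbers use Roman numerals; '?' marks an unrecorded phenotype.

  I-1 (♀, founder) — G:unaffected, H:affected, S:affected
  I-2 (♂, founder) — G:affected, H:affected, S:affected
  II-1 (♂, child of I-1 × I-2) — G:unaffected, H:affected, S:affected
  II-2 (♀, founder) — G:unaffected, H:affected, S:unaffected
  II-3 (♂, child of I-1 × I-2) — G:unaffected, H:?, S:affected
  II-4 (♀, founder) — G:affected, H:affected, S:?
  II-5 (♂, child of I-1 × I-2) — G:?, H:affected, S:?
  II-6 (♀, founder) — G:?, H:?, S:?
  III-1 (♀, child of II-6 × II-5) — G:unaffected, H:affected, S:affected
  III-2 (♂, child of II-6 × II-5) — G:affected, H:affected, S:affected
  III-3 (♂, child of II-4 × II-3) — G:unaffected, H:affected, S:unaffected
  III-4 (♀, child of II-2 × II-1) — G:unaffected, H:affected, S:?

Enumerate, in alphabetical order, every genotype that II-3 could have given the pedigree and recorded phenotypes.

II-3 ∈ {gg HH Ss, gg Hh Ss, gg hh Ss}

G/I-1 un ·: gg
G/I-2 aff ·: Gg
G/II-1 un I-1×I-2: gg
G/II-2 un ·: gg
G/II-3 un I-1×I-2: gg
G/II-4 aff ·: Gg
G/II-5 ? I-1×I-2: gg|Gg
G/II-6 ? ·: gg|Gg
G/III-1 un II-6×II-5: gg
G/III-2 aff II-6×II-5: Gg|GG
G/III-3 un II-4×II-3: gg
G/III-4 un II-2×II-1: gg
⇒ G over [I-1,I-2,II-1,II-2,II-3,II-4,II-5,II-6,III-1,III-2,III-3,III-4]: 4 consistent
H/I-1 aff ·: Hh|HH
H/I-2 aff ·: Hh|HH
H/II-1 aff I-1×I-2: Hh|HH
H/II-2 aff ·: Hh|HH
H/II-3 ? I-1×I-2: hh|Hh|HH
H/II-4 aff ·: Hh|HH
H/II-5 aff I-1×I-2: Hh|HH
H/II-6 ? ·: hh|Hh|HH
H/III-1 aff II-6×II-5: Hh|HH
H/III-2 aff II-6×II-5: Hh|HH
H/III-3 aff II-4×II-3: Hh|HH
H/III-4 aff II-2×II-1: Hh|HH
⇒ H over [I-1,I-2,II-1,II-2,II-3,II-4,II-5,II-6,III-1,III-2,III-3,III-4]: 2469 consistent
S/I-1 aff ·: Ss|SS
S/I-2 aff ·: Ss|SS
S/II-1 aff I-1×I-2: Ss|SS
S/II-2 un ·: ss
S/II-3 aff I-1×I-2: Ss
S/II-4 ? ·: ss|Ss
S/II-5 ? I-1×I-2: ss|Ss|SS
S/II-6 ? ·: ss|Ss|SS
S/III-1 aff II-6×II-5: Ss|SS
S/III-2 aff II-6×II-5: Ss|SS
S/III-3 un II-4×II-3: ss
S/III-4 ? II-2×II-1: ss|Ss
⇒ S over [I-1,I-2,II-1,II-2,II-3,II-4,II-5,II-6,III-1,III-2,III-3,III-4]: 282 consistent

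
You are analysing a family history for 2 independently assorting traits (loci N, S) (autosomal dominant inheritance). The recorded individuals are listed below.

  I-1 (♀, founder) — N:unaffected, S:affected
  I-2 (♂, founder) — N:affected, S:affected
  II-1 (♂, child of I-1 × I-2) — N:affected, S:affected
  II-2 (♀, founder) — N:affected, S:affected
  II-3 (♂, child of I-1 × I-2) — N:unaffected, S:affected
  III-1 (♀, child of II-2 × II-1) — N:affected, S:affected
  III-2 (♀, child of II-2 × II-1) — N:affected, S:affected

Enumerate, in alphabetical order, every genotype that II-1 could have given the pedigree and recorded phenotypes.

N/I-1 un ·: nn
N/I-2 aff ·: Nn
N/II-1 aff I-1×I-2: Nn
N/II-2 aff ·: Nn|NN
N/II-3 un I-1×I-2: nn
N/III-1 aff II-2×II-1: Nn|NN
N/III-2 aff II-2×II-1: Nn|NN
⇒ N over [I-1,I-2,II-1,II-2,II-3,III-1,III-2]: 8 consistent
S/I-1 aff ·: Ss|SS
S/I-2 aff ·: Ss|SS
S/II-1 aff I-1×I-2: Ss|SS
S/II-2 aff ·: Ss|SS
S/II-3 aff I-1×I-2: Ss|SS
S/III-1 aff II-2×II-1: Ss|SS
S/III-2 aff II-2×II-1: Ss|SS
⇒ S over [I-1,I-2,II-1,II-2,II-3,III-1,III-2]: 83 consistent

II-1 ∈ {Nn SS, Nn Ss}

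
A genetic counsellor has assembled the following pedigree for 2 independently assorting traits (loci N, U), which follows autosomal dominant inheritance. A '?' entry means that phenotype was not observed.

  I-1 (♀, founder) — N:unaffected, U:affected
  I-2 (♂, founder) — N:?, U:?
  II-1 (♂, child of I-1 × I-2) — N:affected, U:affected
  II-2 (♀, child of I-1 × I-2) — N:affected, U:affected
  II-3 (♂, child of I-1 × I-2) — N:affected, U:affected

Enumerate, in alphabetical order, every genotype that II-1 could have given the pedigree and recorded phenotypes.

N/I-1 un ·: nn
N/I-2 ? ·: Nn|NN
N/II-1 aff I-1×I-2: Nn
N/II-2 aff I-1×I-2: Nn
N/II-3 aff I-1×I-2: Nn
⇒ N over [I-1,I-2,II-1,II-2,II-3]: 2 consistent
U/I-1 aff ·: Uu|UU
U/I-2 ? ·: uu|Uu|UU
U/II-1 aff I-1×I-2: Uu|UU
U/II-2 aff I-1×I-2: Uu|UU
U/II-3 aff I-1×I-2: Uu|UU
⇒ U over [I-1,I-2,II-1,II-2,II-3]: 27 consistent

II-1 ∈ {Nn UU, Nn Uu}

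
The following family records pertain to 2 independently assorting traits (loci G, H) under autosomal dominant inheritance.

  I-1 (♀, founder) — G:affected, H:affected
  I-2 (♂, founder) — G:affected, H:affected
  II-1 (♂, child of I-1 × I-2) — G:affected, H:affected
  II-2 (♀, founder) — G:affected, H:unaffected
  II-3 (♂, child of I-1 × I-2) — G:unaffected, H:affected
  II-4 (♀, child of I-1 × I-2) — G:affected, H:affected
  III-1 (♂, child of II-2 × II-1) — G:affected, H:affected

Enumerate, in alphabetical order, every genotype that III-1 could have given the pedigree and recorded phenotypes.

G/I-1 aff ·: Gg
G/I-2 aff ·: Gg
G/II-1 aff I-1×I-2: Gg|GG
G/II-2 aff ·: Gg|GG
G/II-3 un I-1×I-2: gg
G/II-4 aff I-1×I-2: Gg|GG
G/III-1 aff II-2×II-1: Gg|GG
⇒ G over [I-1,I-2,II-1,II-2,II-3,II-4,III-1]: 14 consistent
H/I-1 aff ·: Hh|HH
H/I-2 aff ·: Hh|HH
H/II-1 aff I-1×I-2: Hh|HH
H/II-2 un ·: hh
H/II-3 aff I-1×I-2: Hh|HH
H/II-4 aff I-1×I-2: Hh|HH
H/III-1 aff II-2×II-1: Hh
⇒ H over [I-1,I-2,II-1,II-2,II-3,II-4,III-1]: 25 consistent

III-1 ∈ {GG Hh, Gg Hh}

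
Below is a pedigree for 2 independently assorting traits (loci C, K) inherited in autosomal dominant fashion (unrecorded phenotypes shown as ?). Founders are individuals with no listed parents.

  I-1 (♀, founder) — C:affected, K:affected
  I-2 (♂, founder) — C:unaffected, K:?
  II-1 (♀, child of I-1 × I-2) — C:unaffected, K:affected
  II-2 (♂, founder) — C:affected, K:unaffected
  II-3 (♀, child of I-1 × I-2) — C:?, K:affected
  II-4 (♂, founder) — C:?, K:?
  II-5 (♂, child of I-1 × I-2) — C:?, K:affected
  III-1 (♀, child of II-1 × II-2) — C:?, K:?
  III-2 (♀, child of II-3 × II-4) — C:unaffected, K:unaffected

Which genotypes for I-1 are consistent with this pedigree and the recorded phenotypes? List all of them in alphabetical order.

I-1 ∈ {Cc KK, Cc Kk}

C/I-1 aff ·: Cc
C/I-2 un ·: cc
C/II-1 un I-1×I-2: cc
C/II-2 aff ·: Cc|CC
C/II-3 ? I-1×I-2: cc|Cc
C/II-4 ? ·: cc|Cc
C/II-5 ? I-1×I-2: cc|Cc
C/III-1 ? II-1×II-2: cc|Cc
C/III-2 un II-3×II-4: cc
⇒ C over [I-1,I-2,II-1,II-2,II-3,II-4,II-5,III-1,III-2]: 24 consistent
K/I-1 aff ·: Kk|KK
K/I-2 ? ·: kk|Kk|KK
K/II-1 aff I-1×I-2: Kk|KK
K/II-2 un ·: kk
K/II-3 aff I-1×I-2: Kk
K/II-4 ? ·: kk|Kk
K/II-5 aff I-1×I-2: Kk|KK
K/III-1 ? II-1×II-2: kk|Kk
K/III-2 un II-3×II-4: kk
⇒ K over [I-1,I-2,II-1,II-2,II-3,II-4,II-5,III-1,III-2]: 44 consistent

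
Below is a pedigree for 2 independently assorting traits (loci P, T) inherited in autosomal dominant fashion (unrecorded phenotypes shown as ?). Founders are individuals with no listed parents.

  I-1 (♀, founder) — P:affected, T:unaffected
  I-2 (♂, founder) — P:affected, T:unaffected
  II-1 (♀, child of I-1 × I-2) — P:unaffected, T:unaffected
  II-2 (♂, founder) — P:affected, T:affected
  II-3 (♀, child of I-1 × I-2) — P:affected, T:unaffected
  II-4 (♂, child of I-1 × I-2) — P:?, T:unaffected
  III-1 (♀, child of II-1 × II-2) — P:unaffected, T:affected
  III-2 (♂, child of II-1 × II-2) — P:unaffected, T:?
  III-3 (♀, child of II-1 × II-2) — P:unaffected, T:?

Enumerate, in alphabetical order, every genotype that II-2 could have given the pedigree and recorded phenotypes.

P/I-1 aff ·: Pp
P/I-2 aff ·: Pp
P/II-1 un I-1×I-2: pp
P/II-2 aff ·: Pp
P/II-3 aff I-1×I-2: Pp|PP
P/II-4 ? I-1×I-2: pp|Pp|PP
P/III-1 un II-1×II-2: pp
P/III-2 un II-1×II-2: pp
P/III-3 un II-1×II-2: pp
⇒ P over [I-1,I-2,II-1,II-2,II-3,II-4,III-1,III-2,III-3]: 6 consistent
T/I-1 un ·: tt
T/I-2 un ·: tt
T/II-1 un I-1×I-2: tt
T/II-2 aff ·: Tt|TT
T/II-3 un I-1×I-2: tt
T/II-4 un I-1×I-2: tt
T/III-1 aff II-1×II-2: Tt
T/III-2 ? II-1×II-2: tt|Tt
T/III-3 ? II-1×II-2: tt|Tt
⇒ T over [I-1,I-2,II-1,II-2,II-3,II-4,III-1,III-2,III-3]: 5 consistent

II-2 ∈ {Pp TT, Pp Tt}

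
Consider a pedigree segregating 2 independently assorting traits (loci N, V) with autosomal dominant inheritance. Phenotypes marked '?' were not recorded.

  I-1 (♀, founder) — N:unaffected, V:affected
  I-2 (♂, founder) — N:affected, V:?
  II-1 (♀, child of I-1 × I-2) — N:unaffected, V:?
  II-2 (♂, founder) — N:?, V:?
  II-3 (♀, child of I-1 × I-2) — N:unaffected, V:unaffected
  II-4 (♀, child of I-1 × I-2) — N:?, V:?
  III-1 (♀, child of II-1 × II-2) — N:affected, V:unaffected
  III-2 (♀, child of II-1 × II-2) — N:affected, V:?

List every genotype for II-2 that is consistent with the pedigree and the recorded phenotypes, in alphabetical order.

N/I-1 un ·: nn
N/I-2 aff ·: Nn
N/II-1 un I-1×I-2: nn
N/II-2 ? ·: Nn|NN
N/II-3 un I-1×I-2: nn
N/II-4 ? I-1×I-2: nn|Nn
N/III-1 aff II-1×II-2: Nn
N/III-2 aff II-1×II-2: Nn
⇒ N over [I-1,I-2,II-1,II-2,II-3,II-4,III-1,III-2]: 4 consistent
V/I-1 aff ·: Vv
V/I-2 ? ·: vv|Vv
V/II-1 ? I-1×I-2: vv|Vv
V/II-2 ? ·: vv|Vv
V/II-3 un I-1×I-2: vv
V/II-4 ? I-1×I-2: vv|Vv|VV
V/III-1 un II-1×II-2: vv
V/III-2 ? II-1×II-2: vv|Vv|VV
⇒ V over [I-1,I-2,II-1,II-2,II-3,II-4,III-1,III-2]: 40 consistent

II-2 ∈ {NN Vv, NN vv, Nn Vv, Nn vv}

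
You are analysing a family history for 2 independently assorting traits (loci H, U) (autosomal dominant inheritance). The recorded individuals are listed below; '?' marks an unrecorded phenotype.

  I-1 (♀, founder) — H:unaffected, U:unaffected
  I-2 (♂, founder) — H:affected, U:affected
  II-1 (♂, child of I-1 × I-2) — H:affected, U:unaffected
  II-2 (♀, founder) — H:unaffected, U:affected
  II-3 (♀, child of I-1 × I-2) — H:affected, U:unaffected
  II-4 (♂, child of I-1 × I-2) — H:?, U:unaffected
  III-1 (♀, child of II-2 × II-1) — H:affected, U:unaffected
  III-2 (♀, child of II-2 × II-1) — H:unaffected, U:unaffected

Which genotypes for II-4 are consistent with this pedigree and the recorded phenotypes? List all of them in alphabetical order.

H/I-1 un ·: hh
H/I-2 aff ·: Hh|HH
H/II-1 aff I-1×I-2: Hh
H/II-2 un ·: hh
H/II-3 aff I-1×I-2: Hh
H/II-4 ? I-1×I-2: hh|Hh
H/III-1 aff II-2×II-1: Hh
H/III-2 un II-2×II-1: hh
⇒ H over [I-1,I-2,II-1,II-2,II-3,II-4,III-1,III-2]: 3 consistent
U/I-1 un ·: uu
U/I-2 aff ·: Uu
U/II-1 un I-1×I-2: uu
U/II-2 aff ·: Uu
U/II-3 un I-1×I-2: uu
U/II-4 un I-1×I-2: uu
U/III-1 un II-2×II-1: uu
U/III-2 un II-2×II-1: uu
⇒ U over [I-1,I-2,II-1,II-2,II-3,II-4,III-1,III-2]: 1 consistent

II-4 ∈ {Hh uu, hh uu}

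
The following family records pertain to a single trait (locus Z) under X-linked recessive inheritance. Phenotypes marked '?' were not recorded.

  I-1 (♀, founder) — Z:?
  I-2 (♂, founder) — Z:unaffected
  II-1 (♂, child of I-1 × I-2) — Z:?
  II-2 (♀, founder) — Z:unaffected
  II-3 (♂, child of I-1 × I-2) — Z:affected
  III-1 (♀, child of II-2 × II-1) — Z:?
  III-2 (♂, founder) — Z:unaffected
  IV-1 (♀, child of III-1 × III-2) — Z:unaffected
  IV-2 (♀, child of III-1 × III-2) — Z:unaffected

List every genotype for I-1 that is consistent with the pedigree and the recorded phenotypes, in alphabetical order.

Z/I-1 ? ·: X^ZX^z|X^zX^z
Z/I-2 un ·: X^ZY
Z/II-1 ? I-1×I-2: X^ZY|X^zY
Z/II-2 un ·: X^ZX^Z|X^ZX^z
Z/II-3 aff I-1×I-2: X^zY
Z/III-1 ? II-2×II-1: X^ZX^Z|X^ZX^z|X^zX^z
Z/III-2 un ·: X^ZY
Z/IV-1 un III-1×III-2: X^ZX^Z|X^ZX^z
Z/IV-2 un III-1×III-2: X^ZX^Z|X^ZX^z
⇒ Z over [I-1,I-2,II-1,II-2,II-3,III-1,III-2,IV-1,IV-2]: 24 consistent

I-1 ∈ {X^ZX^z, X^zX^z}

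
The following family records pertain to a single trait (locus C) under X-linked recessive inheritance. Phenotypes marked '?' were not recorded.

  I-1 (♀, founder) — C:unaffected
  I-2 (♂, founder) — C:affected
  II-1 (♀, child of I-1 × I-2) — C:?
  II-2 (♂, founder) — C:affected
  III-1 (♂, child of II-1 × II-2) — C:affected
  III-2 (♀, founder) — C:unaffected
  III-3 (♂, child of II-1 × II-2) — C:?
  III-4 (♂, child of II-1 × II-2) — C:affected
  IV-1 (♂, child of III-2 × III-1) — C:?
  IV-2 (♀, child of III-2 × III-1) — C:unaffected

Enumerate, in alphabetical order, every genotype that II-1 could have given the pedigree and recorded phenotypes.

II-1 ∈ {X^CX^c, X^cX^c}

C/I-1 un ·: X^CX^C|X^CX^c
C/I-2 aff ·: X^cY
C/II-1 ? I-1×I-2: X^CX^c|X^cX^c
C/II-2 aff ·: X^cY
C/III-1 aff II-1×II-2: X^cY
C/III-2 un ·: X^CX^C|X^CX^c
C/III-3 ? II-1×II-2: X^CY|X^cY
C/III-4 aff II-1×II-2: X^cY
C/IV-1 ? III-2×III-1: X^CY|X^cY
C/IV-2 un III-2×III-1: X^CX^c
⇒ C over [I-1,I-2,II-1,II-2,III-1,III-2,III-3,III-4,IV-1,IV-2]: 15 consistent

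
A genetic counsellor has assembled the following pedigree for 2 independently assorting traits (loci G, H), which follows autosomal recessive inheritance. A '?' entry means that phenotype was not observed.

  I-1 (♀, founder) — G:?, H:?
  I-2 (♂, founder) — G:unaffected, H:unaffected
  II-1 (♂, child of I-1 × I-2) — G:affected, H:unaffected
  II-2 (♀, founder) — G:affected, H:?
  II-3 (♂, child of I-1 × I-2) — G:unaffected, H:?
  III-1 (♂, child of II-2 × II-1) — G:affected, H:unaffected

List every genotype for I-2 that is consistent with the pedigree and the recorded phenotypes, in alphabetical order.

G/I-1 ? ·: Gg|gg
G/I-2 un ·: Gg
G/II-1 aff I-1×I-2: gg
G/II-2 aff ·: gg
G/II-3 un I-1×I-2: GG|Gg
G/III-1 aff II-2×II-1: gg
⇒ G over [I-1,I-2,II-1,II-2,II-3,III-1]: 3 consistent
H/I-1 ? ·: HH|Hh|hh
H/I-2 un ·: HH|Hh
H/II-1 un I-1×I-2: HH|Hh
H/II-2 ? ·: HH|Hh|hh
H/II-3 ? I-1×I-2: HH|Hh|hh
H/III-1 un II-2×II-1: HH|Hh
⇒ H over [I-1,I-2,II-1,II-2,II-3,III-1]: 82 consistent

I-2 ∈ {Gg HH, Gg Hh}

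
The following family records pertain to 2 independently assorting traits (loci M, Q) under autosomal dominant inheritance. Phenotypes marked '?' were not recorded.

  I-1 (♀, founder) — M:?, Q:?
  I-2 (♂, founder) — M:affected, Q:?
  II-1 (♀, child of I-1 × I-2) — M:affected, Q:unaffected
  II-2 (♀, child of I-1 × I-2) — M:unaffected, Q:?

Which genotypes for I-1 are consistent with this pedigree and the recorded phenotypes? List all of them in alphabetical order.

M/I-1 ? ·: mm|Mm
M/I-2 aff ·: Mm
M/II-1 aff I-1×I-2: Mm|MM
M/II-2 un I-1×I-2: mm
⇒ M over [I-1,I-2,II-1,II-2]: 3 consistent
Q/I-1 ? ·: qq|Qq
Q/I-2 ? ·: qq|Qq
Q/II-1 un I-1×I-2: qq
Q/II-2 ? I-1×I-2: qq|Qq|QQ
⇒ Q over [I-1,I-2,II-1,II-2]: 8 consistent

I-1 ∈ {Mm Qq, Mm qq, mm Qq, mm qq}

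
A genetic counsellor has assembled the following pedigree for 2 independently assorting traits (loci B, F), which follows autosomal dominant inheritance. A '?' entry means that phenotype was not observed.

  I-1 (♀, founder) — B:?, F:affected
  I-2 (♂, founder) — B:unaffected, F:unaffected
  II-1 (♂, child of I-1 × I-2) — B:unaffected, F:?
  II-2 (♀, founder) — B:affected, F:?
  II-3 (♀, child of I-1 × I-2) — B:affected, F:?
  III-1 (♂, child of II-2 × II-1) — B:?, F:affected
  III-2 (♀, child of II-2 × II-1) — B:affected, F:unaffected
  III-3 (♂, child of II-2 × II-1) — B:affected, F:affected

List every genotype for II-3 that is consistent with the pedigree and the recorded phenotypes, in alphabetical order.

B/I-1 ? ·: Bb
B/I-2 un ·: bb
B/II-1 un I-1×I-2: bb
B/II-2 aff ·: Bb|BB
B/II-3 aff I-1×I-2: Bb
B/III-1 ? II-2×II-1: bb|Bb
B/III-2 aff II-2×II-1: Bb
B/III-3 aff II-2×II-1: Bb
⇒ B over [I-1,I-2,II-1,II-2,II-3,III-1,III-2,III-3]: 3 consistent
F/I-1 aff ·: Ff|FF
F/I-2 un ·: ff
F/II-1 ? I-1×I-2: ff|Ff
F/II-2 ? ·: ff|Ff
F/II-3 ? I-1×I-2: ff|Ff
F/III-1 aff II-2×II-1: Ff|FF
F/III-2 un II-2×II-1: ff
F/III-3 aff II-2×II-1: Ff|FF
⇒ F over [I-1,I-2,II-1,II-2,II-3,III-1,III-2,III-3]: 17 consistent

II-3 ∈ {Bb Ff, Bb ff}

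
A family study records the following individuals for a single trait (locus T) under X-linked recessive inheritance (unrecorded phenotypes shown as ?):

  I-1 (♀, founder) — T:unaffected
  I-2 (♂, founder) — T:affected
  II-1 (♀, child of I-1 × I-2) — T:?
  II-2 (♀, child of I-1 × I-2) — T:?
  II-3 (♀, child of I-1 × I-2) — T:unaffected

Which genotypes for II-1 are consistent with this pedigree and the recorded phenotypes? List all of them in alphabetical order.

T/I-1 un ·: X^TX^T|X^TX^t
T/I-2 aff ·: X^tY
T/II-1 ? I-1×I-2: X^TX^t|X^tX^t
T/II-2 ? I-1×I-2: X^TX^t|X^tX^t
T/II-3 un I-1×I-2: X^TX^t
⇒ T over [I-1,I-2,II-1,II-2,II-3]: 5 consistent

II-1 ∈ {X^TX^t, X^tX^t}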